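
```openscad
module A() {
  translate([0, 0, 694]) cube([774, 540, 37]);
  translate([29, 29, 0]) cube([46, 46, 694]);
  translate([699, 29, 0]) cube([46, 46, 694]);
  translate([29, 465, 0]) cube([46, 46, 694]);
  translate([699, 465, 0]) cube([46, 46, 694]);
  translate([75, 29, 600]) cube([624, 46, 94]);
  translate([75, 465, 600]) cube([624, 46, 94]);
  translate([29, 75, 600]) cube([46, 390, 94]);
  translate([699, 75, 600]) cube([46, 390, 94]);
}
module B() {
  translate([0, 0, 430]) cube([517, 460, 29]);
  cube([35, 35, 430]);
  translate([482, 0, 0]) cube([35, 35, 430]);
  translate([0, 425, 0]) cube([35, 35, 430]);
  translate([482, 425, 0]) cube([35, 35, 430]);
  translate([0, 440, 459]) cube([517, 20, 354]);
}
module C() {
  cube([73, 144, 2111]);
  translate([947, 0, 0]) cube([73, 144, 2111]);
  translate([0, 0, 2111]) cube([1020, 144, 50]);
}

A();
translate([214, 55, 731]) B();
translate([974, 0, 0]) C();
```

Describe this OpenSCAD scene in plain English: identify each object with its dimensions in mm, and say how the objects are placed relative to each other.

A is a table with a 774×540 mm rectangular top, 37 mm thick, top surface at z = 731 mm, supported by four 46×46 mm square legs, each inset 29 mm from the nearest pair of top edges, running from the floor. Four apron rails, 46 mm thick and 94 mm tall, run between adjacent legs with their top edges flush with the underside of the top and their outer faces flush with the legs' outer faces.

B is a chair. The seat is a 517×460×29 mm slab with its top at z = 459 mm, on four 35×35 mm corner legs (flush with the seat edges, standing on z = 0). A flat backrest 20 mm thick, 354 mm tall, spans the full seat width and rises from the seat top along its +y edge, rear face flush with the rear of the seat.

C is a door frame. The clear opening is 874 mm wide and 2111 mm high. Two 73 mm wide jambs, 144 mm deep, stand either side of the opening from the floor to the top of the opening. A 50 mm thick head sits across the top of both jambs, spanning the full outside width of the frame.

The chair is on top of the table. The door frame is on the floor beside the table on its +x side.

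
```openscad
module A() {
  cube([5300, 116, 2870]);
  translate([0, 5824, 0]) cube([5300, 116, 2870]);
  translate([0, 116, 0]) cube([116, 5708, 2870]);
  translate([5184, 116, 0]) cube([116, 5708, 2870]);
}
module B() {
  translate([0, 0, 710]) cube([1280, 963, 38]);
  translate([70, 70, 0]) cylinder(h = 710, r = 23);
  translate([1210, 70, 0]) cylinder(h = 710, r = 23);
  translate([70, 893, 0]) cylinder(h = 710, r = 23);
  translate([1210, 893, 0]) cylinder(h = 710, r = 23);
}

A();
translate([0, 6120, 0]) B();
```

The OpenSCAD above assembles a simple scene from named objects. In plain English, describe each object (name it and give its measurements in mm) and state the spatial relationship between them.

A is a box-shaped house frame (walls only): outside footprint 5300×5940 mm, wall height 2870 mm, wall thickness 116 mm. The two y-facing walls run the full x-width; the two x-facing walls fit between the inner faces of the y-facing walls.

B is a table: top 1280 mm (x) × 963 mm (y), 38 mm thick, upper face at z = 748 mm, on four round legs of 46 mm diameter, each leg's bounding box inset 47 mm from the nearest pair of top edges, running from z = 0 to the bottom of the top.

The table is on the floor beside the house frame on its +y side.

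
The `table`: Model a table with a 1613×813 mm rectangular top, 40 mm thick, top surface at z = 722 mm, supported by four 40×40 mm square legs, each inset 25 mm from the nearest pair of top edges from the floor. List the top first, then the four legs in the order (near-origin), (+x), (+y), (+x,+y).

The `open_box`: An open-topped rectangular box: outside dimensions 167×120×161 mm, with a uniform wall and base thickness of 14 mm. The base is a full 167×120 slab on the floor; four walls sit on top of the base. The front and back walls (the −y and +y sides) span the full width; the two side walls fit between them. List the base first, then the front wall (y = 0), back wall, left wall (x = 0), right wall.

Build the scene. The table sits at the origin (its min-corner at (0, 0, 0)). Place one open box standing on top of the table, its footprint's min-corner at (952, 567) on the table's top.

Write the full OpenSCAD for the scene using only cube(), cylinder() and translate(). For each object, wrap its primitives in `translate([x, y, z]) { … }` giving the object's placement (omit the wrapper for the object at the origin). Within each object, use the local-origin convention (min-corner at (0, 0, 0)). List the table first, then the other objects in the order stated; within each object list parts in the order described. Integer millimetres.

translate([0, 0, 682]) cube([1613, 813, 40]);
translate([25, 25, 0]) cube([40, 40, 682]);
translate([1548, 25, 0]) cube([40, 40, 682]);
translate([25, 748, 0]) cube([40, 40, 682]);
translate([1548, 748, 0]) cube([40, 40, 682]);
translate([952, 567, 722]) {
  cube([167, 120, 14]);
  translate([0, 0, 14]) cube([167, 14, 147]);
  translate([0, 106, 14]) cube([167, 14, 147]);
  translate([0, 14, 14]) cube([14, 92, 147]);
  translate([153, 14, 14]) cube([14, 92, 147]);
}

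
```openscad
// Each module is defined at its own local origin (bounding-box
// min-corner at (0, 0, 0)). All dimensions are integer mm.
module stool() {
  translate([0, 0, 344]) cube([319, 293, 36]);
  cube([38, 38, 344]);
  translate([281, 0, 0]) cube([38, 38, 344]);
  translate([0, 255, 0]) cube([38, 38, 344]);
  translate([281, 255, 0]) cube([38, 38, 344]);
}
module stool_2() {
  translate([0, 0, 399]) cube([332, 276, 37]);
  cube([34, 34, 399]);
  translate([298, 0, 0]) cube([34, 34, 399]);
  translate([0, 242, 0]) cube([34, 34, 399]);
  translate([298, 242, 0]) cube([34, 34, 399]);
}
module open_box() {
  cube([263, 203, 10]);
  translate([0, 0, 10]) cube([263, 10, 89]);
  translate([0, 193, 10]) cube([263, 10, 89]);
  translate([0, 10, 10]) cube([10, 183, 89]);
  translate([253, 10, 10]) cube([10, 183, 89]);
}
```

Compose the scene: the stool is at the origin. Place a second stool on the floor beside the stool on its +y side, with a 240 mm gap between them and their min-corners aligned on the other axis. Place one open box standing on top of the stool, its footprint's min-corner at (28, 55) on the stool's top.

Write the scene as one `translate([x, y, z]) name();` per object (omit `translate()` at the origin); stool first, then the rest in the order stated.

stool();
translate([0, 533, 0]) stool_2();
translate([28, 55, 380]) open_box();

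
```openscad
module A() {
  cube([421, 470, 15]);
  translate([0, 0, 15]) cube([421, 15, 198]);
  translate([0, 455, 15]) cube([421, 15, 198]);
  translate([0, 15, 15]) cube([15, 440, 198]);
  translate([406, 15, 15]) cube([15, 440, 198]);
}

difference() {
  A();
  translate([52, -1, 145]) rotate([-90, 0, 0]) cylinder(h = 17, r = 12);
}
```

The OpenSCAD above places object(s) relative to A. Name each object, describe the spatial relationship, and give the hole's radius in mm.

A is an open box. The open box has a circular hole through its front wall. The hole's radius is 12 mm.

The subtracted cylinder has r = 12 mm.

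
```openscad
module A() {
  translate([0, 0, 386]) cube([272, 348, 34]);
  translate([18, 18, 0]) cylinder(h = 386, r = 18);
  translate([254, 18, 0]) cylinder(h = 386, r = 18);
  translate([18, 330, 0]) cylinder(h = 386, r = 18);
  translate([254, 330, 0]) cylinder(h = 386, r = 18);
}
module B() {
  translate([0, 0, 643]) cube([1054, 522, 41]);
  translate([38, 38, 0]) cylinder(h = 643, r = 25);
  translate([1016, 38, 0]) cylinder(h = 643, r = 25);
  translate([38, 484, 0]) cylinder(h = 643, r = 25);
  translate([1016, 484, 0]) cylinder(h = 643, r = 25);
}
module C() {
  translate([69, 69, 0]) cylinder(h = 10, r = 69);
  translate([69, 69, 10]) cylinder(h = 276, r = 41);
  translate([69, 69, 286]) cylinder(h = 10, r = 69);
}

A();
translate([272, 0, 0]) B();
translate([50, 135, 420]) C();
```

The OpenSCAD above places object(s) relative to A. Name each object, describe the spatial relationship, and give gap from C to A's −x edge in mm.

The spool's min-x is at 50; the stool's min-x is 0; gap = 50 mm.

A is a stool. B is a table. C is a spool. The table is against the stool's +x side, with their −y faces flush. The spool is on top of the stool. The gap from the spool to the stool's −x edge is 50 mm.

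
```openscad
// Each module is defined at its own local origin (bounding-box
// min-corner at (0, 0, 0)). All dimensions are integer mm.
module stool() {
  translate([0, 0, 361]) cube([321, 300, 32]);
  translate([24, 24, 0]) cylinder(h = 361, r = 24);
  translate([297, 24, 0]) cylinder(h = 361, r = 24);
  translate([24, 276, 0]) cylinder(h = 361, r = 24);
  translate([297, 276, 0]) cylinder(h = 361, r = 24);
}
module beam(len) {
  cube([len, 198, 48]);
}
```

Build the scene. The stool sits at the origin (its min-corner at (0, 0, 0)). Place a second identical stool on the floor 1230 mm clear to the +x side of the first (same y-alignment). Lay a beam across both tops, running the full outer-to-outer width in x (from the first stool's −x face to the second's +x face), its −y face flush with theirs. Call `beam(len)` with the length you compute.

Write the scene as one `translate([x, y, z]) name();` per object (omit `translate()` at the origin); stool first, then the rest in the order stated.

stool();
translate([1551, 0, 0]) stool();
translate([0, 0, 393]) beam(1872);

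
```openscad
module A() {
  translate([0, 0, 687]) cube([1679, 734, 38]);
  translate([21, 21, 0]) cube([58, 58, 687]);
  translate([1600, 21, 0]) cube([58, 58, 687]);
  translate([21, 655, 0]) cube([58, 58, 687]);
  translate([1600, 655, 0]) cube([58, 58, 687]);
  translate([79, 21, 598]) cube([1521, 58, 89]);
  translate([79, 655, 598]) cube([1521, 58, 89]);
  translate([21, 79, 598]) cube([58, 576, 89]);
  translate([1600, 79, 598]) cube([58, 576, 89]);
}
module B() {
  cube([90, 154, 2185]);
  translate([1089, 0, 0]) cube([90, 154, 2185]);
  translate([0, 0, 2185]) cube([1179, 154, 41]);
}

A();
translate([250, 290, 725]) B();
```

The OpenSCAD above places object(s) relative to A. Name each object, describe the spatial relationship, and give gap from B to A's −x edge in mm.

A is a table. B is a door frame. The door frame is on top of the table, centred. The gap from the door frame to the table's −x edge is 250 mm.

The door frame's min-x is at 250; the table's min-x is 0; gap = 250 mm.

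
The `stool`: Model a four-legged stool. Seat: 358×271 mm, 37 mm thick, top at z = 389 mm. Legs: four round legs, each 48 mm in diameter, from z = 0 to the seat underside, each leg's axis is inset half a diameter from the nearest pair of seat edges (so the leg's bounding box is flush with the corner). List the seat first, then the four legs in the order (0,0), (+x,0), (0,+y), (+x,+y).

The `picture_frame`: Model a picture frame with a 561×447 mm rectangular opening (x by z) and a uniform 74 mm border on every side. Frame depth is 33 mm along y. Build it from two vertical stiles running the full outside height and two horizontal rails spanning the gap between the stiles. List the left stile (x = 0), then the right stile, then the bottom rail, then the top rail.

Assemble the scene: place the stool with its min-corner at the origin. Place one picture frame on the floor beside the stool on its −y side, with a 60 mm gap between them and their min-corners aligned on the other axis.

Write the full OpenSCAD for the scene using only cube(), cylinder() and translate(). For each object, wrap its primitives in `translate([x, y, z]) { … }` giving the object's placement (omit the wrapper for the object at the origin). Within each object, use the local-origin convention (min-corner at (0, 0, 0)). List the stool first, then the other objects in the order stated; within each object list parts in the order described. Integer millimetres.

translate([0, 0, 352]) cube([358, 271, 37]);
translate([24, 24, 0]) cylinder(h = 352, r = 24);
translate([334, 24, 0]) cylinder(h = 352, r = 24);
translate([24, 247, 0]) cylinder(h = 352, r = 24);
translate([334, 247, 0]) cylinder(h = 352, r = 24);
translate([0, -93, 0]) {
  cube([74, 33, 595]);
  translate([635, 0, 0]) cube([74, 33, 595]);
  translate([74, 0, 0]) cube([561, 33, 74]);
  translate([74, 0, 521]) cube([561, 33, 74]);
}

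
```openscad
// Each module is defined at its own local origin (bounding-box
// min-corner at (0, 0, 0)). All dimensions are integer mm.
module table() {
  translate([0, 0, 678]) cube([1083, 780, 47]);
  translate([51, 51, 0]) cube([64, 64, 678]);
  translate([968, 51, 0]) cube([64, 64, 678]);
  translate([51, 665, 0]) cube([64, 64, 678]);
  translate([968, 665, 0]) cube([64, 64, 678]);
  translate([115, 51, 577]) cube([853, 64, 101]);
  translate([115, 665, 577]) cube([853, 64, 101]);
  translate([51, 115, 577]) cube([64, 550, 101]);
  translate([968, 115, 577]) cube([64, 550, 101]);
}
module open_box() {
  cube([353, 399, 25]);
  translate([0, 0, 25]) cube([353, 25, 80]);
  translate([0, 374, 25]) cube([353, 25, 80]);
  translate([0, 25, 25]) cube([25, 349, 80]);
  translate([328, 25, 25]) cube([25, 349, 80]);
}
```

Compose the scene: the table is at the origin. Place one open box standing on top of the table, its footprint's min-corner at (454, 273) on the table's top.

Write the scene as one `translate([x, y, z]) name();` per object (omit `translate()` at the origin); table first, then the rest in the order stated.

table();
translate([454, 273, 725]) open_box();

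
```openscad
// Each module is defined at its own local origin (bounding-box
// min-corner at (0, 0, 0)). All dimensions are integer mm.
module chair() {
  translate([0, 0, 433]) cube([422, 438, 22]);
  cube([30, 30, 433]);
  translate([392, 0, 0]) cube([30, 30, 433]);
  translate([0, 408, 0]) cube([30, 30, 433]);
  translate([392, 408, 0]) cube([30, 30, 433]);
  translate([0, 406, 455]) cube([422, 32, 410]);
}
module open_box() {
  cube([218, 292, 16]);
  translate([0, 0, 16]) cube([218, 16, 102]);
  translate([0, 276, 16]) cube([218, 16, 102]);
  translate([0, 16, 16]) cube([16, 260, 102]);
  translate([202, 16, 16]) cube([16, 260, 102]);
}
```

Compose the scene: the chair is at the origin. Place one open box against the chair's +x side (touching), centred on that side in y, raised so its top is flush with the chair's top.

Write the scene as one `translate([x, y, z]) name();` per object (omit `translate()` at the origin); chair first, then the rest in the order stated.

chair();
translate([422, 73, 747]) open_box();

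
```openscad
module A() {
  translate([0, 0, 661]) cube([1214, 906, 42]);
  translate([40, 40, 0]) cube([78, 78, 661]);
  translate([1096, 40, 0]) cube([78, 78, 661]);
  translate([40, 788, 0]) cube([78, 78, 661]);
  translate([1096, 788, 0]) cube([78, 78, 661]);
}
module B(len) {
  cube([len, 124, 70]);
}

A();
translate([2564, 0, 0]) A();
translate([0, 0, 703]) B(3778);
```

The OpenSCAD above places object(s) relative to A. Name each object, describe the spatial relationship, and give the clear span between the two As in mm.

Second table starts at x = 2564; first ends at x = 1214; clear span = 2564 − 1214 = 1350 mm.

A is a table. B is a beam. A beam spans the tops of two tables. The clear span between the two tables is 1350 mm.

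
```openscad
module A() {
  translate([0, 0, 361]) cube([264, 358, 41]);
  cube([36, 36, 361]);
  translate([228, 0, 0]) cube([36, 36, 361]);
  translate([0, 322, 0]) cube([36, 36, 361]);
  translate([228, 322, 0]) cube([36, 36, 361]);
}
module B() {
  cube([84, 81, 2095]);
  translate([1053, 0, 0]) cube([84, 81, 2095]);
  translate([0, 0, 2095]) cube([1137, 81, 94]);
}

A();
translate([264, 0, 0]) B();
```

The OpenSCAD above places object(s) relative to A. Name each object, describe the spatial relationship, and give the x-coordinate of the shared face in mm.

A is a stool. B is a door frame. The door frame is against the stool's +x side, with their −y faces flush. The x-coordinate of the shared face is 264 mm.

The stool's +x face and the door frame's −x face are both at x = 264 mm.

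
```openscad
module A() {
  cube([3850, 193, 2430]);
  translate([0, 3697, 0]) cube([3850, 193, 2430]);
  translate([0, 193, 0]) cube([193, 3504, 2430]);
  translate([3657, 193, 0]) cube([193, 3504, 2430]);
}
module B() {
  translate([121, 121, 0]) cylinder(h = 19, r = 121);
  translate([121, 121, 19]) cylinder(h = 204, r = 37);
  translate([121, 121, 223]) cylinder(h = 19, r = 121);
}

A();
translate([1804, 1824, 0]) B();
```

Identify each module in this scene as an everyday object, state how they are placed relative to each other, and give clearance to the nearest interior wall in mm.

A is a house frame. B is a spool. The spool sits inside the house frame, centred. The clearance to the nearest interior wall is 1611 mm.

Clearances: x = 1611, y = 1631; minimum 1611 mm.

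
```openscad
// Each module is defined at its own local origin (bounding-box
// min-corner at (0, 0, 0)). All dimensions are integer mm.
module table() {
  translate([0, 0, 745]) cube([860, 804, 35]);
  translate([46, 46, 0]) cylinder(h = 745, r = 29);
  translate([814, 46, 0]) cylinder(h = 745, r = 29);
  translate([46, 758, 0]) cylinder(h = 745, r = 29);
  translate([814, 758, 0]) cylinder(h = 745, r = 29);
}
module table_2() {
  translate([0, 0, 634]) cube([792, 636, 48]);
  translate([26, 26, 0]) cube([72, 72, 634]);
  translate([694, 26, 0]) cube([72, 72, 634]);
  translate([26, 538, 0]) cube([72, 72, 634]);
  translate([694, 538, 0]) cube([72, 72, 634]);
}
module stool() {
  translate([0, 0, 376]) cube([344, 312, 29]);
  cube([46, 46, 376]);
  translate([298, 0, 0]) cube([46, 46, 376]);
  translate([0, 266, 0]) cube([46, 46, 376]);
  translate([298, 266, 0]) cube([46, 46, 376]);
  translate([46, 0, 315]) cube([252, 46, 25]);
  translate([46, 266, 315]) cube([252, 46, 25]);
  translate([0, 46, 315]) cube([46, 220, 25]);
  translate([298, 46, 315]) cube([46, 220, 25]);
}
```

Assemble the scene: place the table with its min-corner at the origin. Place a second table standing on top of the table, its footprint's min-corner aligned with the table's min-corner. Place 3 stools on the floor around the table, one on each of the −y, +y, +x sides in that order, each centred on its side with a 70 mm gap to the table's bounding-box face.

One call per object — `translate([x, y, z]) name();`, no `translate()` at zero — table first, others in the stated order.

table();
translate([0, 0, 780]) table_2();
translate([258, -382, 0]) stool();
translate([258, 874, 0]) stool();
translate([930, 246, 0]) stool();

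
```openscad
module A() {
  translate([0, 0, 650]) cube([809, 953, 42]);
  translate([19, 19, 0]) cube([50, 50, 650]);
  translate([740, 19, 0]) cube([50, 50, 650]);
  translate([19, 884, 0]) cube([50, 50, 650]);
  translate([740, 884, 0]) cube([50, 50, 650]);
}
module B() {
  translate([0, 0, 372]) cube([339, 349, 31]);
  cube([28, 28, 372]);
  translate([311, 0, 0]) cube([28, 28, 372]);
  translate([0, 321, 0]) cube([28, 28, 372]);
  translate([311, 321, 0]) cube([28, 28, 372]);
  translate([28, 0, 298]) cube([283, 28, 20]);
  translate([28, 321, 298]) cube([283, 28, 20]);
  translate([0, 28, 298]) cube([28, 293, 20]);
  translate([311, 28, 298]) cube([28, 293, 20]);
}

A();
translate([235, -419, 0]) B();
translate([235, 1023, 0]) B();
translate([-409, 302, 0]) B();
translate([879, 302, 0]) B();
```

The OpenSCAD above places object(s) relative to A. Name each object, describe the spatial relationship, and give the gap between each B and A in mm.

Each stool's nearest face is 70 mm from the table's bounding box.

A is a table. B is a stool. Four stools sit around the table at the −y, +y, −x, +x sides. The gap between each stool and the table is 70 mm.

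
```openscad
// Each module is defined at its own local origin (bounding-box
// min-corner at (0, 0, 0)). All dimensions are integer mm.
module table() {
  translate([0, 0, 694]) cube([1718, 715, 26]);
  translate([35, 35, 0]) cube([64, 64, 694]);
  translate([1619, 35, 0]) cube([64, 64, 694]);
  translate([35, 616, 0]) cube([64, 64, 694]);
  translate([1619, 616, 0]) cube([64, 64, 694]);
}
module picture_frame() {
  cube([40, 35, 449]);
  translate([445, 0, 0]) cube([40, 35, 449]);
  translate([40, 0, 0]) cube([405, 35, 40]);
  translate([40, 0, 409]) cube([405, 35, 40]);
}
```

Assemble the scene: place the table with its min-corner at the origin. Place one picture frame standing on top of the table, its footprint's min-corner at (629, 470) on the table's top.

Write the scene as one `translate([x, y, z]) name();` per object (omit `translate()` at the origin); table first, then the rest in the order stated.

table();
translate([629, 470, 720]) picture_frame();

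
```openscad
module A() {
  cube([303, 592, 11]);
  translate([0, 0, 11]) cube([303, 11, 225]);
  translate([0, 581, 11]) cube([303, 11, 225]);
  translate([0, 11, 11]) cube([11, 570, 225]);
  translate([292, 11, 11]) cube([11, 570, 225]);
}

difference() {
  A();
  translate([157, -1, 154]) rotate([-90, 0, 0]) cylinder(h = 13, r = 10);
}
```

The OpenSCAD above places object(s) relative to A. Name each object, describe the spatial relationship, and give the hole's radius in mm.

A is an open box. The open box has a circular hole through its front wall. The hole's radius is 10 mm.

The subtracted cylinder has r = 10 mm.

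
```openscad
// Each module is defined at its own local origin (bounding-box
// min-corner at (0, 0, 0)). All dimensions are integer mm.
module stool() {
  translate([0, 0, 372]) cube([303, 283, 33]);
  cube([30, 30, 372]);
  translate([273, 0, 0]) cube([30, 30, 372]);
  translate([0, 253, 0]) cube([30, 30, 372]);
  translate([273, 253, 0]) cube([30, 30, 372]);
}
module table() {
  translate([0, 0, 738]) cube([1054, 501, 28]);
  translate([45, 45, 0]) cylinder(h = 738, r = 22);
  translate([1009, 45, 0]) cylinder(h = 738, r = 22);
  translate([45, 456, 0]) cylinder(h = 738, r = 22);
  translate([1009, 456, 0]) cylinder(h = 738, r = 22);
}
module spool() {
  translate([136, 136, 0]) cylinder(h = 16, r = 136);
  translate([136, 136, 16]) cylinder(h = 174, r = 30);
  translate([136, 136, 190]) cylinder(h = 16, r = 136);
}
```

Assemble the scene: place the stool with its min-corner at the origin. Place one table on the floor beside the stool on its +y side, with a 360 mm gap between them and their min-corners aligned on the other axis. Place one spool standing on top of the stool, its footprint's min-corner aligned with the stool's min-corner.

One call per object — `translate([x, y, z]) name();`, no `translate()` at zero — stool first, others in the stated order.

stool();
translate([0, 643, 0]) table();
translate([0, 0, 405]) spool();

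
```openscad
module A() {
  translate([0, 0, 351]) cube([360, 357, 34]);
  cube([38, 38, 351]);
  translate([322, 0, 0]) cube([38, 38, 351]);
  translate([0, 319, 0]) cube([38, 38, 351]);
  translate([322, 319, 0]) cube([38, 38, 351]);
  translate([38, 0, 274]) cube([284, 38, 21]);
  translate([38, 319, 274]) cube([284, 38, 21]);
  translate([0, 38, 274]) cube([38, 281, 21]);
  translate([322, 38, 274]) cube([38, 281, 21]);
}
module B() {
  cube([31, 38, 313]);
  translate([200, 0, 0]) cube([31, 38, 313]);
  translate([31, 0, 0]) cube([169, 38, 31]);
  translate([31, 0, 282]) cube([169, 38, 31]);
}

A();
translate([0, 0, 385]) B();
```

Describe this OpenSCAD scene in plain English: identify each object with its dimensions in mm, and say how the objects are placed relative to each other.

A is a four-legged stool. The seat is 360×357 mm, 34 mm thick, top at z = 385 mm. It stands on four square legs, each 38×38 mm in cross-section, from z = 0 to the seat underside, each flush with a corner of the seat. Four stretchers, 38 mm wide and 21 mm tall, connect adjacent legs with their undersides at z = 274 mm, each running between the inner faces of the legs it joins and aligned with the legs' outer faces on the other axis.

B is a picture frame with a 169×251 mm rectangular opening (x by z) and a uniform 31 mm border on every side. Frame depth is 38 mm along y. It is built from two vertical stiles running the full outside height and two horizontal rails spanning the gap between the stiles.

The picture frame is on top of the stool.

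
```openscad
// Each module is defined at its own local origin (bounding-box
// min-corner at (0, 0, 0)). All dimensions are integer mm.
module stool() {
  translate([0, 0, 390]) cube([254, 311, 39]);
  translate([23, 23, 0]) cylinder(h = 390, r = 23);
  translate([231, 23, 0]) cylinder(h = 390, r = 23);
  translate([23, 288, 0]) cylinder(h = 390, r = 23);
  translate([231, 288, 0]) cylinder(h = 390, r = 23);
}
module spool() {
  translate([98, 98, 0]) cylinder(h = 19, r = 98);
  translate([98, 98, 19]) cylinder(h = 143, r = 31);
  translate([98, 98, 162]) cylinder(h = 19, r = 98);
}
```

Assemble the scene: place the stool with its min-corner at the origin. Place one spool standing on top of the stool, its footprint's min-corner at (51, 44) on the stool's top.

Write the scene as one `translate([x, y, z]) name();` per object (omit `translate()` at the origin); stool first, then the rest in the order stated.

stool();
translate([51, 44, 429]) spool();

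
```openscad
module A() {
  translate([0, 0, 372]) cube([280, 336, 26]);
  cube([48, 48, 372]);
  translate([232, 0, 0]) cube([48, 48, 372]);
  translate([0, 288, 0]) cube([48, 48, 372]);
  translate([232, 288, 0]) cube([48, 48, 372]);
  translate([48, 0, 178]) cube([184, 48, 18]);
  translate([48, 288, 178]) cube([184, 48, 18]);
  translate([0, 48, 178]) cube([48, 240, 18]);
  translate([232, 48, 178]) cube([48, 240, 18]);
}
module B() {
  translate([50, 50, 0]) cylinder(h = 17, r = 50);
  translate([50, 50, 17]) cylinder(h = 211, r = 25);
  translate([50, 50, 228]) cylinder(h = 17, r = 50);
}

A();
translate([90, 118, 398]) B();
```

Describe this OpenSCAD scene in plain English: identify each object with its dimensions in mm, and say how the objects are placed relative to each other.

A is a four-legged stool. The seat is a 280×336×26 mm slab whose top surface is at z = 398 mm; four square legs, each 48×48 mm in cross-section, run from the floor (z = 0) to the underside of the seat, each flush with a corner of the seat. Four stretchers, 48 mm wide and 18 mm tall, connect adjacent legs with their undersides at z = 178 mm, each running between the inner faces of the legs it joins and aligned with the legs' outer faces on the other axis.

B is a spool: two coaxial disc flanges of radius 50 mm and thickness 17 mm, joined by a core cylinder of radius 25 mm and height 211 mm. The lower flange rests on z = 0 and the three cylinders share a vertical axis.

The spool is on top of the stool, centred.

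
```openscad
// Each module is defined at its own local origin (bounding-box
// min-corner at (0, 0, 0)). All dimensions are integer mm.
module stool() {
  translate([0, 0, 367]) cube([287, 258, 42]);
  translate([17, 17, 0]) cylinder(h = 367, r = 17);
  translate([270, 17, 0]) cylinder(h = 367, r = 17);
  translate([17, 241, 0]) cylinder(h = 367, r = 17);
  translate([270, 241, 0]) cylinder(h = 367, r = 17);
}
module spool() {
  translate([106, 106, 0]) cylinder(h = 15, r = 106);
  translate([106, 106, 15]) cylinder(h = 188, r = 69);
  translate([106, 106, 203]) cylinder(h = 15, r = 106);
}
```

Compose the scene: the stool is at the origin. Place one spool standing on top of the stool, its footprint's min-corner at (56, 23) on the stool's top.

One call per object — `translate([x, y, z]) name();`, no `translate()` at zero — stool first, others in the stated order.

stool();
translate([56, 23, 409]) spool();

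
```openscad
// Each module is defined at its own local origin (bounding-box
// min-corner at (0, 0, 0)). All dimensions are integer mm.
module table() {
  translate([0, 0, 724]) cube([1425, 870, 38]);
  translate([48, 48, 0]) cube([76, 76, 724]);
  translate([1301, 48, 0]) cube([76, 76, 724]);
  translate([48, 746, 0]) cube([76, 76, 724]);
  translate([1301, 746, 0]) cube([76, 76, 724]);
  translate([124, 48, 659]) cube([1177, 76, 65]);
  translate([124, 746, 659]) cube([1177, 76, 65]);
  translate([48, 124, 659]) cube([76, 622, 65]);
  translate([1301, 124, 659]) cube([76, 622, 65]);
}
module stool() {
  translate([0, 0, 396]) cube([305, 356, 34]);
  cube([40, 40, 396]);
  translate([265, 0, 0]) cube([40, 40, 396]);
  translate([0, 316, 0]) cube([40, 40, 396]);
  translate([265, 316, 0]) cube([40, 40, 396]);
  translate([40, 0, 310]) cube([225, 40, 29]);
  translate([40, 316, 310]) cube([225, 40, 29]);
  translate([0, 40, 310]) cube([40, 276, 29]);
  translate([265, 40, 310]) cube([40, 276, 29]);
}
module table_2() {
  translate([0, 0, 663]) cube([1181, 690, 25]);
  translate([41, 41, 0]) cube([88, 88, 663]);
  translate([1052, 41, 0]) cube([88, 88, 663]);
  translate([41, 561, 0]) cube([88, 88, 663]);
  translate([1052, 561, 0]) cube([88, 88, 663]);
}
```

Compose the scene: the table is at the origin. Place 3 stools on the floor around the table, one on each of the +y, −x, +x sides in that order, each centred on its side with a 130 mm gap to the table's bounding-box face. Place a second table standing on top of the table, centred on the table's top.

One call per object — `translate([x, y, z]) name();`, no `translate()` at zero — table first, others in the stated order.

table();
translate([560, 1000, 0]) stool();
translate([-435, 257, 0]) stool();
translate([1555, 257, 0]) stool();
translate([122, 90, 762]) table_2();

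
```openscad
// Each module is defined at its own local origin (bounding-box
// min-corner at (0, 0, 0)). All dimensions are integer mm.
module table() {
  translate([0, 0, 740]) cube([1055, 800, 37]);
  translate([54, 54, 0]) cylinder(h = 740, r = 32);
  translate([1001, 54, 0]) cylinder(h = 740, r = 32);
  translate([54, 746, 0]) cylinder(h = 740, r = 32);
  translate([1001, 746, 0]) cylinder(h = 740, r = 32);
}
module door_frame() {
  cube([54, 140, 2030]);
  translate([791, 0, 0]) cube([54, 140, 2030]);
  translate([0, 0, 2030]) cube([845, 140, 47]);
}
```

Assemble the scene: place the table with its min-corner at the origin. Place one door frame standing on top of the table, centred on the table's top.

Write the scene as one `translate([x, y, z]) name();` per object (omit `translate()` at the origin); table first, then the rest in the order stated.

table();
translate([105, 330, 777]) door_frame();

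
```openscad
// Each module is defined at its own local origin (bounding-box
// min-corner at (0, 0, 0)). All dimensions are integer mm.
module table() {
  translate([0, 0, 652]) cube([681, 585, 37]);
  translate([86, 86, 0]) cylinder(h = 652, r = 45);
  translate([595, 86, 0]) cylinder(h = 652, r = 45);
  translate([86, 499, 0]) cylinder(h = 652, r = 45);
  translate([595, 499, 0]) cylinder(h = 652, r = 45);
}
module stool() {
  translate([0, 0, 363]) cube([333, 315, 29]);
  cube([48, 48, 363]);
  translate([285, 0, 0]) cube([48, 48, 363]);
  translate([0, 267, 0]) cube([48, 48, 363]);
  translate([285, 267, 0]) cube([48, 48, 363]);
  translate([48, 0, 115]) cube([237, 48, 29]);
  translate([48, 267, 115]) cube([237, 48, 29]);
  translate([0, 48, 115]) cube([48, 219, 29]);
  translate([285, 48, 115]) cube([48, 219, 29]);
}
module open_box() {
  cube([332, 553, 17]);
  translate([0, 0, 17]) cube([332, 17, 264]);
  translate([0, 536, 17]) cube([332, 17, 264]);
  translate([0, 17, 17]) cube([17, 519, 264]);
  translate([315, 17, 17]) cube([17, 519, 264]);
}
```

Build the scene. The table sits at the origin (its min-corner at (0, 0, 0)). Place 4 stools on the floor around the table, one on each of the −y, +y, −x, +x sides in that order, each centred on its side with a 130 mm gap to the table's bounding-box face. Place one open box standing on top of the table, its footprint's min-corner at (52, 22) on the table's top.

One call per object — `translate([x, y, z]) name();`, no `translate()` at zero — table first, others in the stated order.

table();
translate([174, -445, 0]) stool();
translate([174, 715, 0]) stool();
translate([-463, 135, 0]) stool();
translate([811, 135, 0]) stool();
translate([52, 22, 689]) open_box();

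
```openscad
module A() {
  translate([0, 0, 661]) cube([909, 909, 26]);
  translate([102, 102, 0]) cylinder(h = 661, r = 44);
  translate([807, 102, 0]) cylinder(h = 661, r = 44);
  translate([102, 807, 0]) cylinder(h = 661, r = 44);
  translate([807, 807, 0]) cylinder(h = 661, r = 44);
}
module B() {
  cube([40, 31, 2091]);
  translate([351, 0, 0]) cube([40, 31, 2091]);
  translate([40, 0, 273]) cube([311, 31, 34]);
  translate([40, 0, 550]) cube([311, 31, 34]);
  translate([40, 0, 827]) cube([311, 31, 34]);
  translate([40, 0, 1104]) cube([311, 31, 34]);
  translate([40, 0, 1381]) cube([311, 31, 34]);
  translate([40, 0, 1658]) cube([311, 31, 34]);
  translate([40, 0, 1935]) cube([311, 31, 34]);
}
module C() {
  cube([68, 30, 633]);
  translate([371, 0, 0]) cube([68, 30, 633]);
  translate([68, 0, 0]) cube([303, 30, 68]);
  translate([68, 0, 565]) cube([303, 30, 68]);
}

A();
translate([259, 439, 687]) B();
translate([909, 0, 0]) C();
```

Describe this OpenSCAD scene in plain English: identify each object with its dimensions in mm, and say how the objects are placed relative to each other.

A is a rectangular dining table. The top is 909×909×26 mm with its upper surface at z = 687 mm. It stands on four round legs of 88 mm diameter, each leg's bounding box inset 58 mm from the nearest pair of top edges, running from the floor to the underside of the top.

B is a wooden ladder with two side rails of 40×31 mm section and 2091 mm height, set 391 mm apart overall. Between them run 7 rectangular rungs (31 mm deep, 34 mm thick), front faces flush with the rails' −y face. The bottom of the first rung is 273 mm above the floor and each subsequent rung is 277 mm higher than the one below.

C is a picture frame with a 303×497 mm rectangular opening (x by z) and a uniform 68 mm border on every side. Frame depth is 30 mm along y. It is built from two vertical stiles running the full outside height and two horizontal rails spanning the gap between the stiles.

The ladder is on top of the table, centred. The picture frame is against the table's +x side, with their −y faces flush.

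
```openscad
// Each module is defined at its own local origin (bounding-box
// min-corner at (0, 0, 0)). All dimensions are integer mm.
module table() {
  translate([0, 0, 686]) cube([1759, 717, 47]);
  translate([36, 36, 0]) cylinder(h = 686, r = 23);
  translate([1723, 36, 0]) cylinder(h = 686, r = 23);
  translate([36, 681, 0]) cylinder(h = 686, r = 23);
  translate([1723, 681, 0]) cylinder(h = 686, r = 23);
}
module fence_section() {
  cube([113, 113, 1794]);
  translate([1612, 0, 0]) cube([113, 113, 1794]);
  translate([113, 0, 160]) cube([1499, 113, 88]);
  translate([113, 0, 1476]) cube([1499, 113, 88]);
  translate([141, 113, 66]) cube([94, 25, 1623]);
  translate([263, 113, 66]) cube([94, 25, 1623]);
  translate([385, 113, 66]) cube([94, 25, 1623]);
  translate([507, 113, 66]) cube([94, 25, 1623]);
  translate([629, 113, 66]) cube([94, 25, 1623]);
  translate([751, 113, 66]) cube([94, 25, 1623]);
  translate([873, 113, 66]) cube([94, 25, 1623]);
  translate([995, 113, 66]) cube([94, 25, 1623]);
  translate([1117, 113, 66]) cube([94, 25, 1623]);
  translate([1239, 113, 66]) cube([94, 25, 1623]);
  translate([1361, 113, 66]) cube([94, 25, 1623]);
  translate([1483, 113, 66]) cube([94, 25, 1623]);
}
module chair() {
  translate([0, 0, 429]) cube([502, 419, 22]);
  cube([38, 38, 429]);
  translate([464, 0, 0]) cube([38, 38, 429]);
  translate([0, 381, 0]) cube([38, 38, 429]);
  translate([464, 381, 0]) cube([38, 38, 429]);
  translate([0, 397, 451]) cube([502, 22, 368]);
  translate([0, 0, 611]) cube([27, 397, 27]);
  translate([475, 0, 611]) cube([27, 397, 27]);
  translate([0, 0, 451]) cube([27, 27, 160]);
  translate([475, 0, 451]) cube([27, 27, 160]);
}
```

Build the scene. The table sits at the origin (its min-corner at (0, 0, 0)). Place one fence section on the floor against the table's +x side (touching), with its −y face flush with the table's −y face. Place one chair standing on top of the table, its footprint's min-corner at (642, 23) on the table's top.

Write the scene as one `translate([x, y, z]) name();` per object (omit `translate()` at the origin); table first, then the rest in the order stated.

table();
translate([1759, 0, 0]) fence_section();
translate([642, 23, 733]) chair();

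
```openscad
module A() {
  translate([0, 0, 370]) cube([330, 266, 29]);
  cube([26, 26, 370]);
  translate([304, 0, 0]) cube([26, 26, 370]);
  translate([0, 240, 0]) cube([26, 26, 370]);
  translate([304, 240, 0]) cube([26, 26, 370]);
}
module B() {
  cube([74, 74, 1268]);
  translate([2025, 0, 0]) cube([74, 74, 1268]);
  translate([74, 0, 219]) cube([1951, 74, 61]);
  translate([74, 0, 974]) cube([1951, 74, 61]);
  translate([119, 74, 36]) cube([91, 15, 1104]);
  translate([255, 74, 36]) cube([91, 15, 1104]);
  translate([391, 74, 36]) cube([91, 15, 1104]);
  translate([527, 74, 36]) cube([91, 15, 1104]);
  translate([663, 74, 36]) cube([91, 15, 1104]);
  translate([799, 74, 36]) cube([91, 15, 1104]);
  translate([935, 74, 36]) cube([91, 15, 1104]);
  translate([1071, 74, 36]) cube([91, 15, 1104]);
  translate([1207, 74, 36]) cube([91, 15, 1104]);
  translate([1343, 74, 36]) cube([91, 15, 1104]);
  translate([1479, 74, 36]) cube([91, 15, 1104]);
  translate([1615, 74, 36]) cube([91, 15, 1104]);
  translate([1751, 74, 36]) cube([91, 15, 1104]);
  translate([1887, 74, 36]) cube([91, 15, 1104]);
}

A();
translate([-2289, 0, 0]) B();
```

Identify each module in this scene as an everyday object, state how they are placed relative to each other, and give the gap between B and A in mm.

A is a stool. B is a fence section. The fence section is on the floor beside the stool on its −x side. The gap between the fence section and the stool is 190 mm.

The fence section's nearest face is 190 mm from the stool's −x face.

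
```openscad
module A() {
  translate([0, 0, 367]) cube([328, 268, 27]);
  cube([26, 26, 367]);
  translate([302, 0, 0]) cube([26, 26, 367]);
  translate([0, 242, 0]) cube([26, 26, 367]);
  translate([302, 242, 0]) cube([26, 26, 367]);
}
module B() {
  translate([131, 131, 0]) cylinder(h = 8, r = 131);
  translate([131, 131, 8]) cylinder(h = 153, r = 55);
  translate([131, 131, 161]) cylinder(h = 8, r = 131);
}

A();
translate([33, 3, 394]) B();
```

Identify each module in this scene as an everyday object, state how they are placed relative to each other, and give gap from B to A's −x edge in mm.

A is a stool. B is a spool. The spool is on top of the stool, centred. The gap from the spool to the stool's −x edge is 33 mm.

The spool's min-x is at 33; the stool's min-x is 0; gap = 33 mm.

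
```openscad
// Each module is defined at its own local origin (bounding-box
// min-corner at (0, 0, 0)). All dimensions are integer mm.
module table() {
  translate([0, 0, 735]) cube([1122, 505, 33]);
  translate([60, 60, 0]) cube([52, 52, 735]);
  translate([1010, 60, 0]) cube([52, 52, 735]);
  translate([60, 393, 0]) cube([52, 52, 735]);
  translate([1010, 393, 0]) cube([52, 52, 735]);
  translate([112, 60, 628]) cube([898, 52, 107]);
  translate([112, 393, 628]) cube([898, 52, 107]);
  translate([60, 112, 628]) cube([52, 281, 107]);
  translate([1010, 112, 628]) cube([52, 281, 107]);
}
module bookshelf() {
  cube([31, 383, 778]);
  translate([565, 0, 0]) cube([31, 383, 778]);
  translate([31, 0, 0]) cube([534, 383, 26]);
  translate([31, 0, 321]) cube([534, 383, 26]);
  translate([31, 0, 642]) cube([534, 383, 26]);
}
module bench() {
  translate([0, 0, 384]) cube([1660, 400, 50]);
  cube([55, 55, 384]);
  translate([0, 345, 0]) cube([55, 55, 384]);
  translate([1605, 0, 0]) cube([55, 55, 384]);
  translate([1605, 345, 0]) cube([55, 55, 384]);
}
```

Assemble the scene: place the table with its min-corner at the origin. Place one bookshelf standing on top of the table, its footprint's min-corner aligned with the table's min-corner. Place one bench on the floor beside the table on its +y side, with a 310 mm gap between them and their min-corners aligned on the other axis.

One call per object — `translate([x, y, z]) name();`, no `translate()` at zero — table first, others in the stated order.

table();
translate([0, 0, 768]) bookshelf();
translate([0, 815, 0]) bench();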